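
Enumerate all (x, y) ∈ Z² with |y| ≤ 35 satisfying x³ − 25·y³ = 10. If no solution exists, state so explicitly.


The equation is x³ - 25y³ = 10. For fixed y, x³ = 25·y³ + 10, so a solution requires the RHS to be a perfect cube.
Strategy: iterate y from -35 to 35, compute RHS = 25·y³ + 10, and check whether it is a (positive or negative) perfect cube.
Check small values of y:
  y = 0: RHS = 10 is not a perfect cube.
  y = 1: RHS = 35 is not a perfect cube.
  y = -1: RHS = -15 is not a perfect cube.
  y = 2: RHS = 210 is not a perfect cube.
  y = -2: RHS = -190 is not a perfect cube.
  y = 3: RHS = 685 is not a perfect cube.
  y = -3: RHS = -665 is not a perfect cube.
Continuing the search up to |y| = 35 finds no solutions either.
No (x, y) in the scanned range satisfies the equation.

No integer solutions with |y| ≤ 35.


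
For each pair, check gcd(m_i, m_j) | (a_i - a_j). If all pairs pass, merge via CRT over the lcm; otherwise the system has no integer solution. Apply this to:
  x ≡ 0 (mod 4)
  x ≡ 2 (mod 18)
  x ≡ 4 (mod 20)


Moduli 4, 18, 20 are not pairwise coprime, so CRT works modulo lcm(m_i) when all pairwise compatibility conditions hold.
Pairwise compatibility: gcd(m_i, m_j) must divide a_i - a_j for every pair.
Merge one congruence at a time:
  Start: x ≡ 0 (mod 4).
  Combine with x ≡ 2 (mod 18): gcd(4, 18) = 2; 2 - 0 = 2, which IS divisible by 2, so compatible.
    Write x = 0 + 4·t and substitute into x ≡ 2 (mod 18): 4·t ≡ 2 − 0 = 2 (mod 18).
    Divide the congruence (and modulus) by g = 2: 2·t ≡ 1 (mod 9).
    The inverse of 2 mod 9 is 5 (since 2·5 = 10 = 1·9 + 1), so t ≡ 5·1 = 5 ≡ 5 (mod 9).
    Then x = 0 + 4·5 = 20, valid modulo lcm(4, 18) = 36: x ≡ 20 (mod 36).
  Combine with x ≡ 4 (mod 20): gcd(36, 20) = 4; 4 - 20 = -16, which IS divisible by 4, so compatible.
    Write x = 20 + 36·t and substitute into x ≡ 4 (mod 20): 36·t ≡ 4 − 20 = -16 (mod 20).
    Divide the congruence (and modulus) by g = 4: 9·t ≡ -4 (mod 5).
    Reduce coefficients mod 5: 4·t ≡ 1 (mod 5).
    The inverse of 4 mod 5 is 4 (since 4·4 = 16 = 3·5 + 1), so t ≡ 4·1 = 4 ≡ 4 (mod 5).
    Then x = 20 + 36·4 = 164, valid modulo lcm(36, 20) = 180: x ≡ 164 (mod 180).
Verify: 164 mod 4 = 0, 164 mod 18 = 2, 164 mod 20 = 4.

x ≡ 164 (mod 180).


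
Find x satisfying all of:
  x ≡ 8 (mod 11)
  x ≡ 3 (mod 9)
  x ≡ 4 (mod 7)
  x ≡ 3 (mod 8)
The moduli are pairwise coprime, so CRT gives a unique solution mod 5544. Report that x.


Product of moduli M = 11 · 9 · 7 · 8 = 5544.
Merge one congruence at a time:
  Start: x ≡ 8 (mod 11).
  Combine with x ≡ 3 (mod 9); new modulus lcm = 99.
    Write x = 8 + 11·t and substitute into x ≡ 3 (mod 9): 11·t ≡ 3 − 8 = -5 (mod 9).
    Reduce coefficients mod 9: 2·t ≡ 4 (mod 9).
    The inverse of 2 mod 9 is 5 (since 2·5 = 10 = 1·9 + 1), so t ≡ 5·4 = 20 ≡ 2 (mod 9).
    Then x = 8 + 11·2 = 30, valid modulo lcm(11, 9) = 99: x ≡ 30 (mod 99).
  Combine with x ≡ 4 (mod 7); new modulus lcm = 693.
    Write x = 30 + 99·t and substitute into x ≡ 4 (mod 7): 99·t ≡ 4 − 30 = -26 (mod 7).
    Reduce coefficients mod 7: 1·t ≡ 2 (mod 7).
    So t ≡ 2 (mod 7).
    Then x = 30 + 99·2 = 228, valid modulo lcm(99, 7) = 693: x ≡ 228 (mod 693).
  Combine with x ≡ 3 (mod 8); new modulus lcm = 5544.
    Write x = 228 + 693·t and substitute into x ≡ 3 (mod 8): 693·t ≡ 3 − 228 = -225 (mod 8).
    Reduce coefficients mod 8: 5·t ≡ 7 (mod 8).
    The inverse of 5 mod 8 is 5 (since 5·5 = 25 = 3·8 + 1), so t ≡ 5·7 = 35 ≡ 3 (mod 8).
    Then x = 228 + 693·3 = 2307, valid modulo lcm(693, 8) = 5544: x ≡ 2307 (mod 5544).
Verify against each original: 2307 mod 11 = 8, 2307 mod 9 = 3, 2307 mod 7 = 4, 2307 mod 8 = 3.

x ≡ 2307 (mod 5544).


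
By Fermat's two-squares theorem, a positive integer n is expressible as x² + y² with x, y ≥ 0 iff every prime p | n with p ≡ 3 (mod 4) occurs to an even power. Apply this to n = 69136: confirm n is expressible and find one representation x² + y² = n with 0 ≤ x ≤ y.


Step 1: Factor n = 69136 = 2^4 · 29 · 149.
Step 2: Check the mod-4 condition on each prime factor: 2 = 2 (special); 29 ≡ 1 (mod 4), exponent 1; 149 ≡ 1 (mod 4), exponent 1.
All primes ≡ 3 (mod 4) appear to even exponent (or don't appear), so by the two-squares theorem n IS expressible as a sum of two squares.
Step 3: Build a representation. Group n = k² · m with k = 4 and m = 29 · 149 = 4321 (a product of primes ≡ 1 (mod 4)); a representation of m scales to one of n via (k·x)² + (k·y)² = k²(x² + y²). Each prime p ≡ 1 (mod 4) is itself a sum of two squares; find a² by testing p − a² for a perfect square:
  29: 29 − 1² = 28, 29 − 2² = 25 = 5² ⇒ 29 = 2² + 5².
  149: 149 − 1² = 148, 149 − 2² = 145, 149 − 3² = 140, 149 − 4² = 133, 149 − 5² = 124, 149 − 6² = 113, 149 − 7² = 100 = 10² ⇒ 149 = 7² + 10².
  Combine using the Brahmagupta–Fibonacci identity (a² + b²)(c² + d²) = (ac − bd)² + (ad + bc)² = (ac + bd)² + (ad − bc)²:
  29 · 149 = 4321: from (2² + 5²)(7² + 10²), take (2·7 − 5·10, 2·10 + 5·7) = (14 − 50, 20 + 35) = (-36, 55); dropping signs (only squares matter) gives (36, 55); check 36² + 55² = 1296 + 3025 = 4321 ✓.
  Scale by k = 4: (4·36, 4·55) = (144, 220).
Step 4: Order so x ≤ y and verify: 144² + 220² = 20736 + 48400 = 69136 = n. ✓

n = 69136 = 144² + 220² (one valid representation with x ≤ y).


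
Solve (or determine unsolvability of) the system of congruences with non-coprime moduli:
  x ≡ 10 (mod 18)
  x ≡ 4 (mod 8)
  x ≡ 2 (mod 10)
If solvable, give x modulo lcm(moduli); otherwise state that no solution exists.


Moduli 18, 8, 10 are not pairwise coprime, so CRT works modulo lcm(m_i) when all pairwise compatibility conditions hold.
Pairwise compatibility: gcd(m_i, m_j) must divide a_i - a_j for every pair.
Merge one congruence at a time:
  Start: x ≡ 10 (mod 18).
  Combine with x ≡ 4 (mod 8): gcd(18, 8) = 2; 4 - 10 = -6, which IS divisible by 2, so compatible.
    Write x = 10 + 18·t and substitute into x ≡ 4 (mod 8): 18·t ≡ 4 − 10 = -6 (mod 8).
    Divide the congruence (and modulus) by g = 2: 9·t ≡ -3 (mod 4).
    Reduce coefficients mod 4: 1·t ≡ 1 (mod 4).
    So t ≡ 1 (mod 4).
    Then x = 10 + 18·1 = 28, valid modulo lcm(18, 8) = 72: x ≡ 28 (mod 72).
  Combine with x ≡ 2 (mod 10): gcd(72, 10) = 2; 2 - 28 = -26, which IS divisible by 2, so compatible.
    Write x = 28 + 72·t and substitute into x ≡ 2 (mod 10): 72·t ≡ 2 − 28 = -26 (mod 10).
    Divide the congruence (and modulus) by g = 2: 36·t ≡ -13 (mod 5).
    Reduce coefficients mod 5: 1·t ≡ 2 (mod 5).
    So t ≡ 2 (mod 5).
    Then x = 28 + 72·2 = 172, valid modulo lcm(72, 10) = 360: x ≡ 172 (mod 360).
Verify: 172 mod 18 = 10, 172 mod 8 = 4, 172 mod 10 = 2.

x ≡ 172 (mod 360).


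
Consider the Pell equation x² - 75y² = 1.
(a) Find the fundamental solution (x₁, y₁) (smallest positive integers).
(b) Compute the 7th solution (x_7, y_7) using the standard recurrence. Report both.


Step 1: Find the fundamental solution (x₁, y₁) of x² - 75y² = 1.
  Expand √75 as a continued fraction. a₀ = ⌊√75⌋ = 8; iterate m_{k+1} = d_k·a_k − m_k, d_{k+1} = (75 − m_{k+1}²)/d_k, a_{k+1} = ⌊(a₀ + m_{k+1})/d_{k+1}⌋ (starting m₀ = 0, d₀ = 1), with convergents p_k = a_k·p_{k-1} + p_{k-2}, q_k = a_k·q_{k-1} + q_{k-2} (p₋₁ = 1, q₋₁ = 0):
  k = 0: a₀ = 8; p₀/q₀ = 8/1; p₀² − 75·q₀² = 64 − 75 = -11.
  k = 1: m = 8, d = 11, a = ⌊(8 + 8)/11⌋ = 1; p/q = (1·8 + 1)/(1·1 + 0) = 9/1; p² − 75·q² = 81 − 75 = 6.
  k = 2: m = 3, d = 6, a = ⌊(8 + 3)/6⌋ = 1; p/q = (1·9 + 8)/(1·1 + 1) = 17/2; p² − 75·q² = 289 − 300 = -11.
  k = 3: m = 3, d = 11, a = ⌊(8 + 3)/11⌋ = 1; p/q = (1·17 + 9)/(1·2 + 1) = 26/3; p² − 75·q² = 676 − 675 = 1.
  The first convergent with p² − 75·q² = 1 gives the fundamental solution (x₁, y₁) = (26, 3).
Step 2: Apply the recurrence (x_{n+1}, y_{n+1}) = (x₁x_n + 75y₁y_n, x₁y_n + y₁x_n) repeatedly.
  From (x_1, y_1) = (26, 3): x_2 = 26·26 + 75·3·3 = 1351; y_2 = 26·3 + 3·26 = 156.
  From (x_2, y_2) = (1351, 156): x_3 = 26·1351 + 75·3·156 = 70226; y_3 = 26·156 + 3·1351 = 8109.
  From (x_3, y_3) = (70226, 8109): x_4 = 26·70226 + 75·3·8109 = 3650401; y_4 = 26·8109 + 3·70226 = 421512.
  From (x_4, y_4) = (3650401, 421512): x_5 = 26·3650401 + 75·3·421512 = 189750626; y_5 = 26·421512 + 3·3650401 = 21910515.
  From (x_5, y_5) = (189750626, 21910515): x_6 = 26·189750626 + 75·3·21910515 = 9863382151; y_6 = 26·21910515 + 3·189750626 = 1138925268.
  From (x_6, y_6) = (9863382151, 1138925268): x_7 = 26·9863382151 + 75·3·1138925268 = 512706121226; y_7 = 26·1138925268 + 3·9863382151 = 59202203421.
Step 3: Verify x_7² - 75·y_7² = 262867566742609807743076 - 262867566742609807743075 = 1 (should be 1). ✓

(x_1, y_1) = (26, 3); (x_7, y_7) = (512706121226, 59202203421).


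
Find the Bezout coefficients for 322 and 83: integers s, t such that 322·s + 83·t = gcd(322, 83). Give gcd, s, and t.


Euclidean algorithm on (322, 83) — divide until remainder is 0:
  322 = 3 · 83 + 73
  83 = 1 · 73 + 10
  73 = 7 · 10 + 3
  10 = 3 · 3 + 1
  3 = 3 · 1 + 0
gcd(322, 83) = 1.
Track Bezout coefficients alongside the remainders: start with r₀ = 322 = a·1 + b·0 (s = 1, t = 0) and r₁ = 83 = a·0 + b·1 (s = 0, t = 1); each new remainder r_{k+1} = r_{k-1} − q_k·r_k inherits s_{k+1} = s_{k-1} − q_k·s_k, t_{k+1} = t_{k-1} − q_k·t_k, so r_k = a·s_k + b·t_k at every step:
  q = 3: r = 73, s = 1 − 3·0 = 1, t = 0 − 3·1 = -3  (check: 322·1 + 83·(-3) = 73)
  q = 1: r = 10, s = 0 − 1·1 = -1, t = 1 − 1·(-3) = 4  (check: 322·(-1) + 83·4 = 10)
  q = 7: r = 3, s = 1 − 7·(-1) = 8, t = -3 − 7·4 = -31  (check: 322·8 + 83·(-31) = 3)
  q = 3: r = 1, s = -1 − 3·8 = -25, t = 4 − 3·(-31) = 97  (check: 322·(-25) + 83·97 = 1)
The row with r = 1 (the gcd) gives the Bezout coefficients s = -25, t = 97.
Result: 322 · (-25) + 83 · (97) = 1.

gcd(322, 83) = 1; s = -25, t = 97 (check: 322·(-25) + 83·97 = 1).


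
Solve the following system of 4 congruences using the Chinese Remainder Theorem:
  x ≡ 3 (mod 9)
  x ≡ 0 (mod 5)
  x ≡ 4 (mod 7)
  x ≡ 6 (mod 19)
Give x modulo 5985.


Product of moduli M = 9 · 5 · 7 · 19 = 5985.
Merge one congruence at a time:
  Start: x ≡ 3 (mod 9).
  Combine with x ≡ 0 (mod 5); new modulus lcm = 45.
    Write x = 3 + 9·t and substitute into x ≡ 0 (mod 5): 9·t ≡ 0 − 3 = -3 (mod 5).
    Reduce coefficients mod 5: 4·t ≡ 2 (mod 5).
    The inverse of 4 mod 5 is 4 (since 4·4 = 16 = 3·5 + 1), so t ≡ 4·2 = 8 ≡ 3 (mod 5).
    Then x = 3 + 9·3 = 30, valid modulo lcm(9, 5) = 45: x ≡ 30 (mod 45).
  Combine with x ≡ 4 (mod 7); new modulus lcm = 315.
    Write x = 30 + 45·t and substitute into x ≡ 4 (mod 7): 45·t ≡ 4 − 30 = -26 (mod 7).
    Reduce coefficients mod 7: 3·t ≡ 2 (mod 7).
    The inverse of 3 mod 7 is 5 (since 3·5 = 15 = 2·7 + 1), so t ≡ 5·2 = 10 ≡ 3 (mod 7).
    Then x = 30 + 45·3 = 165, valid modulo lcm(45, 7) = 315: x ≡ 165 (mod 315).
  Combine with x ≡ 6 (mod 19); new modulus lcm = 5985.
    Write x = 165 + 315·t and substitute into x ≡ 6 (mod 19): 315·t ≡ 6 − 165 = -159 (mod 19).
    Reduce coefficients mod 19: 11·t ≡ 12 (mod 19).
    The inverse of 11 mod 19 is 7 (since 11·7 = 77 = 4·19 + 1), so t ≡ 7·12 = 84 ≡ 8 (mod 19).
    Then x = 165 + 315·8 = 2685, valid modulo lcm(315, 19) = 5985: x ≡ 2685 (mod 5985).
Verify against each original: 2685 mod 9 = 3, 2685 mod 5 = 0, 2685 mod 7 = 4, 2685 mod 19 = 6.

x ≡ 2685 (mod 5985).


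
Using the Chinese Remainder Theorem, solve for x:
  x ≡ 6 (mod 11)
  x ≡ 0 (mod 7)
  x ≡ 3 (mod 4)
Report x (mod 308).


Moduli 11, 7, 4 are pairwise coprime; by CRT there is a unique solution modulo M = 11 · 7 · 4 = 308.
Solve pairwise, accumulating the modulus:
  Start with x ≡ 6 (mod 11).
  Combine with x ≡ 0 (mod 7): since gcd(11, 7) = 1, we get a unique residue mod 77.
    Write x = 6 + 11·t and substitute into x ≡ 0 (mod 7): 11·t ≡ 0 − 6 = -6 (mod 7).
    Reduce coefficients mod 7: 4·t ≡ 1 (mod 7).
    The inverse of 4 mod 7 is 2 (since 4·2 = 8 = 1·7 + 1), so t ≡ 2·1 = 2 ≡ 2 (mod 7).
    Then x = 6 + 11·2 = 28, valid modulo lcm(11, 7) = 77: x ≡ 28 (mod 77).
  Combine with x ≡ 3 (mod 4): since gcd(77, 4) = 1, we get a unique residue mod 308.
    Write x = 28 + 77·t and substitute into x ≡ 3 (mod 4): 77·t ≡ 3 − 28 = -25 (mod 4).
    Reduce coefficients mod 4: 1·t ≡ 3 (mod 4).
    So t ≡ 3 (mod 4).
    Then x = 28 + 77·3 = 259, valid modulo lcm(77, 4) = 308: x ≡ 259 (mod 308).
Verify: 259 mod 11 = 6 ✓, 259 mod 7 = 0 ✓, 259 mod 4 = 3 ✓.

x ≡ 259 (mod 308).


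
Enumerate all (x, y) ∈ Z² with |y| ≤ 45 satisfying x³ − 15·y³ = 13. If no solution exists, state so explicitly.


The equation is x³ - 15y³ = 13. For fixed y, x³ = 15·y³ + 13, so a solution requires the RHS to be a perfect cube.
Strategy: iterate y from -45 to 45, compute RHS = 15·y³ + 13, and check whether it is a (positive or negative) perfect cube.
Check small values of y:
  y = 0: RHS = 13 is not a perfect cube.
  y = 1: RHS = 28 is not a perfect cube.
  y = -1: RHS = -2 is not a perfect cube.
  y = 2: RHS = 133 is not a perfect cube.
  y = -2: RHS = -107 is not a perfect cube.
  y = 3: RHS = 418 is not a perfect cube.
  y = -3: RHS = -392 is not a perfect cube.
Continuing the search up to |y| = 45 finds no solutions either.
No (x, y) in the scanned range satisfies the equation.

No integer solutions with |y| ≤ 45.


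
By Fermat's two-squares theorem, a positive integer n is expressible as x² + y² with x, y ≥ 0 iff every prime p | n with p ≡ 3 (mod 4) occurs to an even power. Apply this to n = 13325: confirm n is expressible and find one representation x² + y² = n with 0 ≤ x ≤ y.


Step 1: Factor n = 13325 = 5^2 · 13 · 41.
Step 2: Check the mod-4 condition on each prime factor: 5 ≡ 1 (mod 4), exponent 2; 13 ≡ 1 (mod 4), exponent 1; 41 ≡ 1 (mod 4), exponent 1.
All primes ≡ 3 (mod 4) appear to even exponent (or don't appear), so by the two-squares theorem n IS expressible as a sum of two squares.
Step 3: Build a representation. Group n = k² · m with k = 5 and m = 13 · 41 = 533 (a product of primes ≡ 1 (mod 4)); a representation of m scales to one of n via (k·x)² + (k·y)² = k²(x² + y²). Each prime p ≡ 1 (mod 4) is itself a sum of two squares; find a² by testing p − a² for a perfect square:
  13: 13 − 1² = 12, 13 − 2² = 9 = 3² ⇒ 13 = 2² + 3².
  41: 41 − 1² = 40, 41 − 2² = 37, 41 − 3² = 32, 41 − 4² = 25 = 5² ⇒ 41 = 4² + 5².
  Combine using the Brahmagupta–Fibonacci identity (a² + b²)(c² + d²) = (ac − bd)² + (ad + bc)² = (ac + bd)² + (ad − bc)²:
  13 · 41 = 533: from (2² + 3²)(4² + 5²), take (2·4 − 3·5, 2·5 + 3·4) = (8 − 15, 10 + 12) = (-7, 22); dropping signs (only squares matter) gives (7, 22); check 7² + 22² = 49 + 484 = 533 ✓.
  Scale by k = 5: (5·7, 5·22) = (35, 110).
Step 4: Order so x ≤ y and verify: 35² + 110² = 1225 + 12100 = 13325 = n. ✓

n = 13325 = 35² + 110² (one valid representation with x ≤ y).


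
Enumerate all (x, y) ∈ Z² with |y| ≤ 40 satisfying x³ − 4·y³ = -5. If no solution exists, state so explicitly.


The equation is x³ - 4y³ = -5. For fixed y, x³ = 4·y³ − 5, so a solution requires the RHS to be a perfect cube.
Strategy: iterate y from -40 to 40, compute RHS = 4·y³ − 5, and check whether it is a (positive or negative) perfect cube.
Check small values of y:
  y = 0: RHS = -5 is not a perfect cube.
  y = 1: RHS = -1 = (-1)³ ⇒ x = -1 works.
  y = -1: RHS = -9 is not a perfect cube.
  y = 2: RHS = 27 = (3)³ ⇒ x = 3 works.
  y = -2: RHS = -37 is not a perfect cube.
  y = 3: RHS = 103 is not a perfect cube.
  y = -3: RHS = -113 is not a perfect cube.
Continuing the search up to |y| = 40 finds no further solutions beyond those listed.
Collected solutions: (-1, 1), (3, 2).

Solutions (with |y| ≤ 40): (-1, 1), (3, 2).


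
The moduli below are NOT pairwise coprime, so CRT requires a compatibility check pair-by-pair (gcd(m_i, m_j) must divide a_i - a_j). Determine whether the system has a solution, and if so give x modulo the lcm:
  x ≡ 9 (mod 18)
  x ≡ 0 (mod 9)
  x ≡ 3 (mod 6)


Moduli 18, 9, 6 are not pairwise coprime, so CRT works modulo lcm(m_i) when all pairwise compatibility conditions hold.
Pairwise compatibility: gcd(m_i, m_j) must divide a_i - a_j for every pair.
Merge one congruence at a time:
  Start: x ≡ 9 (mod 18).
  Combine with x ≡ 0 (mod 9): gcd(18, 9) = 9; 0 - 9 = -9, which IS divisible by 9, so compatible.
    Write x = 9 + 18·t and substitute into x ≡ 0 (mod 9): 18·t ≡ 0 − 9 = -9 (mod 9).
    Divide the congruence (and modulus) by g = 9: 2·t ≡ -1 (mod 1).
    Modulo 1 every t works; take t = 0.
    Then x = 9 + 18·0 = 9, valid modulo lcm(18, 9) = 18: x ≡ 9 (mod 18).
  Combine with x ≡ 3 (mod 6): gcd(18, 6) = 6; 3 - 9 = -6, which IS divisible by 6, so compatible.
    Write x = 9 + 18·t and substitute into x ≡ 3 (mod 6): 18·t ≡ 3 − 9 = -6 (mod 6).
    Divide the congruence (and modulus) by g = 6: 3·t ≡ -1 (mod 1).
    Modulo 1 every t works; take t = 0.
    Then x = 9 + 18·0 = 9, valid modulo lcm(18, 6) = 18: x ≡ 9 (mod 18).
Verify: 9 mod 18 = 9, 9 mod 9 = 0, 9 mod 6 = 3.

x ≡ 9 (mod 18).


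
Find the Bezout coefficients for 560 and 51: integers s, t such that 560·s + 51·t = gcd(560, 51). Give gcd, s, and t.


Euclidean algorithm on (560, 51) — divide until remainder is 0:
  560 = 10 · 51 + 50
  51 = 1 · 50 + 1
  50 = 50 · 1 + 0
gcd(560, 51) = 1.
Track Bezout coefficients alongside the remainders: start with r₀ = 560 = a·1 + b·0 (s = 1, t = 0) and r₁ = 51 = a·0 + b·1 (s = 0, t = 1); each new remainder r_{k+1} = r_{k-1} − q_k·r_k inherits s_{k+1} = s_{k-1} − q_k·s_k, t_{k+1} = t_{k-1} − q_k·t_k, so r_k = a·s_k + b·t_k at every step:
  q = 10: r = 50, s = 1 − 10·0 = 1, t = 0 − 10·1 = -10  (check: 560·1 + 51·(-10) = 50)
  q = 1: r = 1, s = 0 − 1·1 = -1, t = 1 − 1·(-10) = 11  (check: 560·(-1) + 51·11 = 1)
The row with r = 1 (the gcd) gives the Bezout coefficients s = -1, t = 11.
Result: 560 · (-1) + 51 · (11) = 1.

gcd(560, 51) = 1; s = -1, t = 11 (check: 560·(-1) + 51·11 = 1).


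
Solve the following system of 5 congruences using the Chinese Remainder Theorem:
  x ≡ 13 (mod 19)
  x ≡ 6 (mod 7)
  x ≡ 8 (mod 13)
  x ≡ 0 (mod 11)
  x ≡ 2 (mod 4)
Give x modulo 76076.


Product of moduli M = 19 · 7 · 13 · 11 · 4 = 76076.
Merge one congruence at a time:
  Start: x ≡ 13 (mod 19).
  Combine with x ≡ 6 (mod 7); new modulus lcm = 133.
    Write x = 13 + 19·t and substitute into x ≡ 6 (mod 7): 19·t ≡ 6 − 13 = -7 (mod 7).
    Reduce coefficients mod 7: 5·t ≡ 0 (mod 7).
    The inverse of 5 mod 7 is 3 (since 5·3 = 15 = 2·7 + 1), so t ≡ 3·0 = 0 ≡ 0 (mod 7).
    Then x = 13 + 19·0 = 13, valid modulo lcm(19, 7) = 133: x ≡ 13 (mod 133).
  Combine with x ≡ 8 (mod 13); new modulus lcm = 1729.
    Write x = 13 + 133·t and substitute into x ≡ 8 (mod 13): 133·t ≡ 8 − 13 = -5 (mod 13).
    Reduce coefficients mod 13: 3·t ≡ 8 (mod 13).
    The inverse of 3 mod 13 is 9 (since 3·9 = 27 = 2·13 + 1), so t ≡ 9·8 = 72 ≡ 7 (mod 13).
    Then x = 13 + 133·7 = 944, valid modulo lcm(133, 13) = 1729: x ≡ 944 (mod 1729).
  Combine with x ≡ 0 (mod 11); new modulus lcm = 19019.
    Write x = 944 + 1729·t and substitute into x ≡ 0 (mod 11): 1729·t ≡ 0 − 944 = -944 (mod 11).
    Reduce coefficients mod 11: 2·t ≡ 2 (mod 11).
    The inverse of 2 mod 11 is 6 (since 2·6 = 12 = 1·11 + 1), so t ≡ 6·2 = 12 ≡ 1 (mod 11).
    Then x = 944 + 1729·1 = 2673, valid modulo lcm(1729, 11) = 19019: x ≡ 2673 (mod 19019).
  Combine with x ≡ 2 (mod 4); new modulus lcm = 76076.
    Write x = 2673 + 19019·t and substitute into x ≡ 2 (mod 4): 19019·t ≡ 2 − 2673 = -2671 (mod 4).
    Reduce coefficients mod 4: 3·t ≡ 1 (mod 4).
    The inverse of 3 mod 4 is 3 (since 3·3 = 9 = 2·4 + 1), so t ≡ 3·1 = 3 ≡ 3 (mod 4).
    Then x = 2673 + 19019·3 = 59730, valid modulo lcm(19019, 4) = 76076: x ≡ 59730 (mod 76076).
Verify against each original: 59730 mod 19 = 13, 59730 mod 7 = 6, 59730 mod 13 = 8, 59730 mod 11 = 0, 59730 mod 4 = 2.

x ≡ 59730 (mod 76076).


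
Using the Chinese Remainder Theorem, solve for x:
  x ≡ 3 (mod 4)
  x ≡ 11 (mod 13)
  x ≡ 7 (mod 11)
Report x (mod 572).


Moduli 4, 13, 11 are pairwise coprime; by CRT there is a unique solution modulo M = 4 · 13 · 11 = 572.
Solve pairwise, accumulating the modulus:
  Start with x ≡ 3 (mod 4).
  Combine with x ≡ 11 (mod 13): since gcd(4, 13) = 1, we get a unique residue mod 52.
    Write x = 3 + 4·t and substitute into x ≡ 11 (mod 13): 4·t ≡ 11 − 3 = 8 (mod 13).
    The inverse of 4 mod 13 is 10 (since 4·10 = 40 = 3·13 + 1), so t ≡ 10·8 = 80 ≡ 2 (mod 13).
    Then x = 3 + 4·2 = 11, valid modulo lcm(4, 13) = 52: x ≡ 11 (mod 52).
  Combine with x ≡ 7 (mod 11): since gcd(52, 11) = 1, we get a unique residue mod 572.
    Write x = 11 + 52·t and substitute into x ≡ 7 (mod 11): 52·t ≡ 7 − 11 = -4 (mod 11).
    Reduce coefficients mod 11: 8·t ≡ 7 (mod 11).
    The inverse of 8 mod 11 is 7 (since 8·7 = 56 = 5·11 + 1), so t ≡ 7·7 = 49 ≡ 5 (mod 11).
    Then x = 11 + 52·5 = 271, valid modulo lcm(52, 11) = 572: x ≡ 271 (mod 572).
Verify: 271 mod 4 = 3 ✓, 271 mod 13 = 11 ✓, 271 mod 11 = 7 ✓.

x ≡ 271 (mod 572).


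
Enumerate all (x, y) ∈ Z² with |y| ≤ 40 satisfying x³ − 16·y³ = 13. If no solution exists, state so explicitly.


The equation is x³ - 16y³ = 13. For fixed y, x³ = 16·y³ + 13, so a solution requires the RHS to be a perfect cube.
Strategy: iterate y from -40 to 40, compute RHS = 16·y³ + 13, and check whether it is a (positive or negative) perfect cube.
Check small values of y:
  y = 0: RHS = 13 is not a perfect cube.
  y = 1: RHS = 29 is not a perfect cube.
  y = -1: RHS = -3 is not a perfect cube.
  y = 2: RHS = 141 is not a perfect cube.
  y = -2: RHS = -115 is not a perfect cube.
  y = 3: RHS = 445 is not a perfect cube.
  y = -3: RHS = -419 is not a perfect cube.
Continuing the search up to |y| = 40 finds no solutions either.
No (x, y) in the scanned range satisfies the equation.

No integer solutions with |y| ≤ 40.


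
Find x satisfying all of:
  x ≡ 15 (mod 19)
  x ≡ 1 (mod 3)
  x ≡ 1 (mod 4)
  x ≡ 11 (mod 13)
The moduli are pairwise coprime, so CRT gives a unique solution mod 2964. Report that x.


Product of moduli M = 19 · 3 · 4 · 13 = 2964.
Merge one congruence at a time:
  Start: x ≡ 15 (mod 19).
  Combine with x ≡ 1 (mod 3); new modulus lcm = 57.
    Write x = 15 + 19·t and substitute into x ≡ 1 (mod 3): 19·t ≡ 1 − 15 = -14 (mod 3).
    Reduce coefficients mod 3: 1·t ≡ 1 (mod 3).
    So t ≡ 1 (mod 3).
    Then x = 15 + 19·1 = 34, valid modulo lcm(19, 3) = 57: x ≡ 34 (mod 57).
  Combine with x ≡ 1 (mod 4); new modulus lcm = 228.
    Write x = 34 + 57·t and substitute into x ≡ 1 (mod 4): 57·t ≡ 1 − 34 = -33 (mod 4).
    Reduce coefficients mod 4: 1·t ≡ 3 (mod 4).
    So t ≡ 3 (mod 4).
    Then x = 34 + 57·3 = 205, valid modulo lcm(57, 4) = 228: x ≡ 205 (mod 228).
  Combine with x ≡ 11 (mod 13); new modulus lcm = 2964.
    Write x = 205 + 228·t and substitute into x ≡ 11 (mod 13): 228·t ≡ 11 − 205 = -194 (mod 13).
    Reduce coefficients mod 13: 7·t ≡ 1 (mod 13).
    The inverse of 7 mod 13 is 2 (since 7·2 = 14 = 1·13 + 1), so t ≡ 2·1 = 2 ≡ 2 (mod 13).
    Then x = 205 + 228·2 = 661, valid modulo lcm(228, 13) = 2964: x ≡ 661 (mod 2964).
Verify against each original: 661 mod 19 = 15, 661 mod 3 = 1, 661 mod 4 = 1, 661 mod 13 = 11.

x ≡ 661 (mod 2964).


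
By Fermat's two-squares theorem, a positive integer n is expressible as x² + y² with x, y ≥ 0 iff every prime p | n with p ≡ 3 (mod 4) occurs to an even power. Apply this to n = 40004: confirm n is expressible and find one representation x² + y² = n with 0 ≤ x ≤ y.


Step 1: Factor n = 40004 = 2^2 · 73 · 137.
Step 2: Check the mod-4 condition on each prime factor: 2 = 2 (special); 73 ≡ 1 (mod 4), exponent 1; 137 ≡ 1 (mod 4), exponent 1.
All primes ≡ 3 (mod 4) appear to even exponent (or don't appear), so by the two-squares theorem n IS expressible as a sum of two squares.
Step 3: Build a representation. Group n = k² · m with k = 2 and m = 73 · 137 = 10001 (a product of primes ≡ 1 (mod 4)); a representation of m scales to one of n via (k·x)² + (k·y)² = k²(x² + y²). Each prime p ≡ 1 (mod 4) is itself a sum of two squares; find a² by testing p − a² for a perfect square:
  73: 73 − 1² = 72, 73 − 2² = 69, 73 − 3² = 64 = 8² ⇒ 73 = 3² + 8².
  137: 137 − 1² = 136, 137 − 2² = 133, 137 − 3² = 128, 137 − 4² = 121 = 11² ⇒ 137 = 4² + 11².
  Combine using the Brahmagupta–Fibonacci identity (a² + b²)(c² + d²) = (ac − bd)² + (ad + bc)² = (ac + bd)² + (ad − bc)²:
  73 · 137 = 10001: from (3² + 8²)(4² + 11²), take (3·4 − 8·11, 3·11 + 8·4) = (12 − 88, 33 + 32) = (-76, 65); dropping signs (only squares matter) gives (76, 65); check 76² + 65² = 5776 + 4225 = 10001 ✓.
  Scale by k = 2: (2·76, 2·65) = (152, 130).
Step 4: Order so x ≤ y and verify: 130² + 152² = 16900 + 23104 = 40004 = n. ✓

n = 40004 = 130² + 152² (one valid representation with x ≤ y).


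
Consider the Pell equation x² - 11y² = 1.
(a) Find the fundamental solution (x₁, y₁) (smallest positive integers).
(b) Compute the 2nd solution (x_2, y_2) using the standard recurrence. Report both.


Step 1: Find the fundamental solution (x₁, y₁) of x² - 11y² = 1.
  Expand √11 as a continued fraction. a₀ = ⌊√11⌋ = 3; iterate m_{k+1} = d_k·a_k − m_k, d_{k+1} = (11 − m_{k+1}²)/d_k, a_{k+1} = ⌊(a₀ + m_{k+1})/d_{k+1}⌋ (starting m₀ = 0, d₀ = 1), with convergents p_k = a_k·p_{k-1} + p_{k-2}, q_k = a_k·q_{k-1} + q_{k-2} (p₋₁ = 1, q₋₁ = 0):
  k = 0: a₀ = 3; p₀/q₀ = 3/1; p₀² − 11·q₀² = 9 − 11 = -2.
  k = 1: m = 3, d = 2, a = ⌊(3 + 3)/2⌋ = 3; p/q = (3·3 + 1)/(3·1 + 0) = 10/3; p² − 11·q² = 100 − 99 = 1.
  The first convergent with p² − 11·q² = 1 gives the fundamental solution (x₁, y₁) = (10, 3).
Step 2: Apply the recurrence (x_{n+1}, y_{n+1}) = (x₁x_n + 11y₁y_n, x₁y_n + y₁x_n) repeatedly.
  From (x_1, y_1) = (10, 3): x_2 = 10·10 + 11·3·3 = 199; y_2 = 10·3 + 3·10 = 60.
Step 3: Verify x_2² - 11·y_2² = 39601 - 39600 = 1 (should be 1). ✓

(x_1, y_1) = (10, 3); (x_2, y_2) = (199, 60).


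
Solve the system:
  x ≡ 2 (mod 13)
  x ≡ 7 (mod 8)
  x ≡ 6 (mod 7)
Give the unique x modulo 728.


Moduli 13, 8, 7 are pairwise coprime; by CRT there is a unique solution modulo M = 13 · 8 · 7 = 728.
Solve pairwise, accumulating the modulus:
  Start with x ≡ 2 (mod 13).
  Combine with x ≡ 7 (mod 8): since gcd(13, 8) = 1, we get a unique residue mod 104.
    Write x = 2 + 13·t and substitute into x ≡ 7 (mod 8): 13·t ≡ 7 − 2 = 5 (mod 8).
    Reduce coefficients mod 8: 5·t ≡ 5 (mod 8).
    The inverse of 5 mod 8 is 5 (since 5·5 = 25 = 3·8 + 1), so t ≡ 5·5 = 25 ≡ 1 (mod 8).
    Then x = 2 + 13·1 = 15, valid modulo lcm(13, 8) = 104: x ≡ 15 (mod 104).
  Combine with x ≡ 6 (mod 7): since gcd(104, 7) = 1, we get a unique residue mod 728.
    Write x = 15 + 104·t and substitute into x ≡ 6 (mod 7): 104·t ≡ 6 − 15 = -9 (mod 7).
    Reduce coefficients mod 7: 6·t ≡ 5 (mod 7).
    The inverse of 6 mod 7 is 6 (since 6·6 = 36 = 5·7 + 1), so t ≡ 6·5 = 30 ≡ 2 (mod 7).
    Then x = 15 + 104·2 = 223, valid modulo lcm(104, 7) = 728: x ≡ 223 (mod 728).
Verify: 223 mod 13 = 2 ✓, 223 mod 8 = 7 ✓, 223 mod 7 = 6 ✓.

x ≡ 223 (mod 728).


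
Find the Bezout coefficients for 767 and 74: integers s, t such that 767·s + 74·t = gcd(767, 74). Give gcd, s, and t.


Euclidean algorithm on (767, 74) — divide until remainder is 0:
  767 = 10 · 74 + 27
  74 = 2 · 27 + 20
  27 = 1 · 20 + 7
  20 = 2 · 7 + 6
  7 = 1 · 6 + 1
  6 = 6 · 1 + 0
gcd(767, 74) = 1.
Track Bezout coefficients alongside the remainders: start with r₀ = 767 = a·1 + b·0 (s = 1, t = 0) and r₁ = 74 = a·0 + b·1 (s = 0, t = 1); each new remainder r_{k+1} = r_{k-1} − q_k·r_k inherits s_{k+1} = s_{k-1} − q_k·s_k, t_{k+1} = t_{k-1} − q_k·t_k, so r_k = a·s_k + b·t_k at every step:
  q = 10: r = 27, s = 1 − 10·0 = 1, t = 0 − 10·1 = -10  (check: 767·1 + 74·(-10) = 27)
  q = 2: r = 20, s = 0 − 2·1 = -2, t = 1 − 2·(-10) = 21  (check: 767·(-2) + 74·21 = 20)
  q = 1: r = 7, s = 1 − 1·(-2) = 3, t = -10 − 1·21 = -31  (check: 767·3 + 74·(-31) = 7)
  q = 2: r = 6, s = -2 − 2·3 = -8, t = 21 − 2·(-31) = 83  (check: 767·(-8) + 74·83 = 6)
  q = 1: r = 1, s = 3 − 1·(-8) = 11, t = -31 − 1·83 = -114  (check: 767·11 + 74·(-114) = 1)
The row with r = 1 (the gcd) gives the Bezout coefficients s = 11, t = -114.
Result: 767 · (11) + 74 · (-114) = 1.

gcd(767, 74) = 1; s = 11, t = -114 (check: 767·11 + 74·(-114) = 1).


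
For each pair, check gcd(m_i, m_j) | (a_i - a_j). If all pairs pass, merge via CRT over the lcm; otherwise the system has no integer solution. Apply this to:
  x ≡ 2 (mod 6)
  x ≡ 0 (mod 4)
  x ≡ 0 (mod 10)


Moduli 6, 4, 10 are not pairwise coprime, so CRT works modulo lcm(m_i) when all pairwise compatibility conditions hold.
Pairwise compatibility: gcd(m_i, m_j) must divide a_i - a_j for every pair.
Merge one congruence at a time:
  Start: x ≡ 2 (mod 6).
  Combine with x ≡ 0 (mod 4): gcd(6, 4) = 2; 0 - 2 = -2, which IS divisible by 2, so compatible.
    Write x = 2 + 6·t and substitute into x ≡ 0 (mod 4): 6·t ≡ 0 − 2 = -2 (mod 4).
    Divide the congruence (and modulus) by g = 2: 3·t ≡ -1 (mod 2).
    Reduce coefficients mod 2: 1·t ≡ 1 (mod 2).
    So t ≡ 1 (mod 2).
    Then x = 2 + 6·1 = 8, valid modulo lcm(6, 4) = 12: x ≡ 8 (mod 12).
  Combine with x ≡ 0 (mod 10): gcd(12, 10) = 2; 0 - 8 = -8, which IS divisible by 2, so compatible.
    Write x = 8 + 12·t and substitute into x ≡ 0 (mod 10): 12·t ≡ 0 − 8 = -8 (mod 10).
    Divide the congruence (and modulus) by g = 2: 6·t ≡ -4 (mod 5).
    Reduce coefficients mod 5: 1·t ≡ 1 (mod 5).
    So t ≡ 1 (mod 5).
    Then x = 8 + 12·1 = 20, valid modulo lcm(12, 10) = 60: x ≡ 20 (mod 60).
Verify: 20 mod 6 = 2, 20 mod 4 = 0, 20 mod 10 = 0.

x ≡ 20 (mod 60).


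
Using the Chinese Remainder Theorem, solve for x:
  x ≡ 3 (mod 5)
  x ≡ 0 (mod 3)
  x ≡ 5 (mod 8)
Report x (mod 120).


Moduli 5, 3, 8 are pairwise coprime; by CRT there is a unique solution modulo M = 5 · 3 · 8 = 120.
Solve pairwise, accumulating the modulus:
  Start with x ≡ 3 (mod 5).
  Combine with x ≡ 0 (mod 3): since gcd(5, 3) = 1, we get a unique residue mod 15.
    Write x = 3 + 5·t and substitute into x ≡ 0 (mod 3): 5·t ≡ 0 − 3 = -3 (mod 3).
    Reduce coefficients mod 3: 2·t ≡ 0 (mod 3).
    The inverse of 2 mod 3 is 2 (since 2·2 = 4 = 1·3 + 1), so t ≡ 2·0 = 0 ≡ 0 (mod 3).
    Then x = 3 + 5·0 = 3, valid modulo lcm(5, 3) = 15: x ≡ 3 (mod 15).
  Combine with x ≡ 5 (mod 8): since gcd(15, 8) = 1, we get a unique residue mod 120.
    Write x = 3 + 15·t and substitute into x ≡ 5 (mod 8): 15·t ≡ 5 − 3 = 2 (mod 8).
    Reduce coefficients mod 8: 7·t ≡ 2 (mod 8).
    The inverse of 7 mod 8 is 7 (since 7·7 = 49 = 6·8 + 1), so t ≡ 7·2 = 14 ≡ 6 (mod 8).
    Then x = 3 + 15·6 = 93, valid modulo lcm(15, 8) = 120: x ≡ 93 (mod 120).
Verify: 93 mod 5 = 3 ✓, 93 mod 3 = 0 ✓, 93 mod 8 = 5 ✓.

x ≡ 93 (mod 120).


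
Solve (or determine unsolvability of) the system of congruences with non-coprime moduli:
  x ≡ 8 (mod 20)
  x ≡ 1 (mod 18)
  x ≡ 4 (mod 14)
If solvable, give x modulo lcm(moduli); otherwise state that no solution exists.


Moduli 20, 18, 14 are not pairwise coprime, so CRT works modulo lcm(m_i) when all pairwise compatibility conditions hold.
Pairwise compatibility: gcd(m_i, m_j) must divide a_i - a_j for every pair.
Merge one congruence at a time:
  Start: x ≡ 8 (mod 20).
  Combine with x ≡ 1 (mod 18): gcd(20, 18) = 2, and 1 - 8 = -7 is NOT divisible by 2.
    ⇒ system is inconsistent (no integer solution).

No solution (the system is inconsistent).


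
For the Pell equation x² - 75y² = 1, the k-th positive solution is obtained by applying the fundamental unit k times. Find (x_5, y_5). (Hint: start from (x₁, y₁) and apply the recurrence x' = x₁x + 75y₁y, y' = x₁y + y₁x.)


Step 1: Find the fundamental solution (x₁, y₁) of x² - 75y² = 1.
  Expand √75 as a continued fraction. a₀ = ⌊√75⌋ = 8; iterate m_{k+1} = d_k·a_k − m_k, d_{k+1} = (75 − m_{k+1}²)/d_k, a_{k+1} = ⌊(a₀ + m_{k+1})/d_{k+1}⌋ (starting m₀ = 0, d₀ = 1), with convergents p_k = a_k·p_{k-1} + p_{k-2}, q_k = a_k·q_{k-1} + q_{k-2} (p₋₁ = 1, q₋₁ = 0):
  k = 0: a₀ = 8; p₀/q₀ = 8/1; p₀² − 75·q₀² = 64 − 75 = -11.
  k = 1: m = 8, d = 11, a = ⌊(8 + 8)/11⌋ = 1; p/q = (1·8 + 1)/(1·1 + 0) = 9/1; p² − 75·q² = 81 − 75 = 6.
  k = 2: m = 3, d = 6, a = ⌊(8 + 3)/6⌋ = 1; p/q = (1·9 + 8)/(1·1 + 1) = 17/2; p² − 75·q² = 289 − 300 = -11.
  k = 3: m = 3, d = 11, a = ⌊(8 + 3)/11⌋ = 1; p/q = (1·17 + 9)/(1·2 + 1) = 26/3; p² − 75·q² = 676 − 675 = 1.
  The first convergent with p² − 75·q² = 1 gives the fundamental solution (x₁, y₁) = (26, 3).
Step 2: Apply the recurrence (x_{n+1}, y_{n+1}) = (x₁x_n + 75y₁y_n, x₁y_n + y₁x_n) repeatedly.
  From (x_1, y_1) = (26, 3): x_2 = 26·26 + 75·3·3 = 1351; y_2 = 26·3 + 3·26 = 156.
  From (x_2, y_2) = (1351, 156): x_3 = 26·1351 + 75·3·156 = 70226; y_3 = 26·156 + 3·1351 = 8109.
  From (x_3, y_3) = (70226, 8109): x_4 = 26·70226 + 75·3·8109 = 3650401; y_4 = 26·8109 + 3·70226 = 421512.
  From (x_4, y_4) = (3650401, 421512): x_5 = 26·3650401 + 75·3·421512 = 189750626; y_5 = 26·421512 + 3·3650401 = 21910515.
Step 3: Verify x_5² - 75·y_5² = 36005300067391876 - 36005300067391875 = 1 (should be 1). ✓

(x_1, y_1) = (26, 3); (x_5, y_5) = (189750626, 21910515).


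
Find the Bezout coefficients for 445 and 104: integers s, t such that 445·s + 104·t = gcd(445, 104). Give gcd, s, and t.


Euclidean algorithm on (445, 104) — divide until remainder is 0:
  445 = 4 · 104 + 29
  104 = 3 · 29 + 17
  29 = 1 · 17 + 12
  17 = 1 · 12 + 5
  12 = 2 · 5 + 2
  5 = 2 · 2 + 1
  2 = 2 · 1 + 0
gcd(445, 104) = 1.
Track Bezout coefficients alongside the remainders: start with r₀ = 445 = a·1 + b·0 (s = 1, t = 0) and r₁ = 104 = a·0 + b·1 (s = 0, t = 1); each new remainder r_{k+1} = r_{k-1} − q_k·r_k inherits s_{k+1} = s_{k-1} − q_k·s_k, t_{k+1} = t_{k-1} − q_k·t_k, so r_k = a·s_k + b·t_k at every step:
  q = 4: r = 29, s = 1 − 4·0 = 1, t = 0 − 4·1 = -4  (check: 445·1 + 104·(-4) = 29)
  q = 3: r = 17, s = 0 − 3·1 = -3, t = 1 − 3·(-4) = 13  (check: 445·(-3) + 104·13 = 17)
  q = 1: r = 12, s = 1 − 1·(-3) = 4, t = -4 − 1·13 = -17  (check: 445·4 + 104·(-17) = 12)
  q = 1: r = 5, s = -3 − 1·4 = -7, t = 13 − 1·(-17) = 30  (check: 445·(-7) + 104·30 = 5)
  q = 2: r = 2, s = 4 − 2·(-7) = 18, t = -17 − 2·30 = -77  (check: 445·18 + 104·(-77) = 2)
  q = 2: r = 1, s = -7 − 2·18 = -43, t = 30 − 2·(-77) = 184  (check: 445·(-43) + 104·184 = 1)
The row with r = 1 (the gcd) gives the Bezout coefficients s = -43, t = 184.
Result: 445 · (-43) + 104 · (184) = 1.

gcd(445, 104) = 1; s = -43, t = 184 (check: 445·(-43) + 104·184 = 1).


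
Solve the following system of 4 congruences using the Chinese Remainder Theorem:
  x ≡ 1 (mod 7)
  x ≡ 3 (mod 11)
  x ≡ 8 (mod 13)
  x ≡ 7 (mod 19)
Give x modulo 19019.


Product of moduli M = 7 · 11 · 13 · 19 = 19019.
Merge one congruence at a time:
  Start: x ≡ 1 (mod 7).
  Combine with x ≡ 3 (mod 11); new modulus lcm = 77.
    Write x = 1 + 7·t and substitute into x ≡ 3 (mod 11): 7·t ≡ 3 − 1 = 2 (mod 11).
    The inverse of 7 mod 11 is 8 (since 7·8 = 56 = 5·11 + 1), so t ≡ 8·2 = 16 ≡ 5 (mod 11).
    Then x = 1 + 7·5 = 36, valid modulo lcm(7, 11) = 77: x ≡ 36 (mod 77).
  Combine with x ≡ 8 (mod 13); new modulus lcm = 1001.
    Write x = 36 + 77·t and substitute into x ≡ 8 (mod 13): 77·t ≡ 8 − 36 = -28 (mod 13).
    Reduce coefficients mod 13: 12·t ≡ 11 (mod 13).
    The inverse of 12 mod 13 is 12 (since 12·12 = 144 = 11·13 + 1), so t ≡ 12·11 = 132 ≡ 2 (mod 13).
    Then x = 36 + 77·2 = 190, valid modulo lcm(77, 13) = 1001: x ≡ 190 (mod 1001).
  Combine with x ≡ 7 (mod 19); new modulus lcm = 19019.
    Write x = 190 + 1001·t and substitute into x ≡ 7 (mod 19): 1001·t ≡ 7 − 190 = -183 (mod 19).
    Reduce coefficients mod 19: 13·t ≡ 7 (mod 19).
    The inverse of 13 mod 19 is 3 (since 13·3 = 39 = 2·19 + 1), so t ≡ 3·7 = 21 ≡ 2 (mod 19).
    Then x = 190 + 1001·2 = 2192, valid modulo lcm(1001, 19) = 19019: x ≡ 2192 (mod 19019).
Verify against each original: 2192 mod 7 = 1, 2192 mod 11 = 3, 2192 mod 13 = 8, 2192 mod 19 = 7.

x ≡ 2192 (mod 19019).


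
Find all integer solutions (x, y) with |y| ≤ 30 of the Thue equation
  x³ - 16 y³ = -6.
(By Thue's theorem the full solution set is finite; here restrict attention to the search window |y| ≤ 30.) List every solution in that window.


The equation is x³ - 16y³ = -6. For fixed y, x³ = 16·y³ − 6, so a solution requires the RHS to be a perfect cube.
Strategy: iterate y from -30 to 30, compute RHS = 16·y³ − 6, and check whether it is a (positive or negative) perfect cube.
Check small values of y:
  y = 0: RHS = -6 is not a perfect cube.
  y = 1: RHS = 10 is not a perfect cube.
  y = -1: RHS = -22 is not a perfect cube.
  y = 2: RHS = 122 is not a perfect cube.
  y = -2: RHS = -134 is not a perfect cube.
  y = 3: RHS = 426 is not a perfect cube.
  y = -3: RHS = -438 is not a perfect cube.
Continuing the search up to |y| = 30 finds no solutions either.
No (x, y) in the scanned range satisfies the equation.

No integer solutions with |y| ≤ 30.


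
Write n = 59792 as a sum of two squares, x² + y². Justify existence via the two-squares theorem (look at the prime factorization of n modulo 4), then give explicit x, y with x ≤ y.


Step 1: Factor n = 59792 = 2^4 · 37 · 101.
Step 2: Check the mod-4 condition on each prime factor: 2 = 2 (special); 37 ≡ 1 (mod 4), exponent 1; 101 ≡ 1 (mod 4), exponent 1.
All primes ≡ 3 (mod 4) appear to even exponent (or don't appear), so by the two-squares theorem n IS expressible as a sum of two squares.
Step 3: Build a representation. Group n = k² · m with k = 4 and m = 37 · 101 = 3737 (a product of primes ≡ 1 (mod 4)); a representation of m scales to one of n via (k·x)² + (k·y)² = k²(x² + y²). Each prime p ≡ 1 (mod 4) is itself a sum of two squares; find a² by testing p − a² for a perfect square:
  37: 37 − 1² = 36 = 6² ⇒ 37 = 1² + 6².
  101: 101 − 1² = 100 = 10² ⇒ 101 = 1² + 10².
  Combine using the Brahmagupta–Fibonacci identity (a² + b²)(c² + d²) = (ac − bd)² + (ad + bc)² = (ac + bd)² + (ad − bc)²:
  37 · 101 = 3737: from (1² + 6²)(1² + 10²), take (1·1 − 6·10, 1·10 + 6·1) = (1 − 60, 10 + 6) = (-59, 16); dropping signs (only squares matter) gives (59, 16); check 59² + 16² = 3481 + 256 = 3737 ✓.
  Scale by k = 4: (4·59, 4·16) = (236, 64).
Step 4: Order so x ≤ y and verify: 64² + 236² = 4096 + 55696 = 59792 = n. ✓

n = 59792 = 64² + 236² (one valid representation with x ≤ y).


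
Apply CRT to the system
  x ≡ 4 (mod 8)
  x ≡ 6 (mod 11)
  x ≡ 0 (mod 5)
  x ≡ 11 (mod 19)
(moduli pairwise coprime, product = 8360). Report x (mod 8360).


Product of moduli M = 8 · 11 · 5 · 19 = 8360.
Merge one congruence at a time:
  Start: x ≡ 4 (mod 8).
  Combine with x ≡ 6 (mod 11); new modulus lcm = 88.
    Write x = 4 + 8·t and substitute into x ≡ 6 (mod 11): 8·t ≡ 6 − 4 = 2 (mod 11).
    The inverse of 8 mod 11 is 7 (since 8·7 = 56 = 5·11 + 1), so t ≡ 7·2 = 14 ≡ 3 (mod 11).
    Then x = 4 + 8·3 = 28, valid modulo lcm(8, 11) = 88: x ≡ 28 (mod 88).
  Combine with x ≡ 0 (mod 5); new modulus lcm = 440.
    Write x = 28 + 88·t and substitute into x ≡ 0 (mod 5): 88·t ≡ 0 − 28 = -28 (mod 5).
    Reduce coefficients mod 5: 3·t ≡ 2 (mod 5).
    The inverse of 3 mod 5 is 2 (since 3·2 = 6 = 1·5 + 1), so t ≡ 2·2 = 4 ≡ 4 (mod 5).
    Then x = 28 + 88·4 = 380, valid modulo lcm(88, 5) = 440: x ≡ 380 (mod 440).
  Combine with x ≡ 11 (mod 19); new modulus lcm = 8360.
    Write x = 380 + 440·t and substitute into x ≡ 11 (mod 19): 440·t ≡ 11 − 380 = -369 (mod 19).
    Reduce coefficients mod 19: 3·t ≡ 11 (mod 19).
    The inverse of 3 mod 19 is 13 (since 3·13 = 39 = 2·19 + 1), so t ≡ 13·11 = 143 ≡ 10 (mod 19).
    Then x = 380 + 440·10 = 4780, valid modulo lcm(440, 19) = 8360: x ≡ 4780 (mod 8360).
Verify against each original: 4780 mod 8 = 4, 4780 mod 11 = 6, 4780 mod 5 = 0, 4780 mod 19 = 11.

x ≡ 4780 (mod 8360).
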